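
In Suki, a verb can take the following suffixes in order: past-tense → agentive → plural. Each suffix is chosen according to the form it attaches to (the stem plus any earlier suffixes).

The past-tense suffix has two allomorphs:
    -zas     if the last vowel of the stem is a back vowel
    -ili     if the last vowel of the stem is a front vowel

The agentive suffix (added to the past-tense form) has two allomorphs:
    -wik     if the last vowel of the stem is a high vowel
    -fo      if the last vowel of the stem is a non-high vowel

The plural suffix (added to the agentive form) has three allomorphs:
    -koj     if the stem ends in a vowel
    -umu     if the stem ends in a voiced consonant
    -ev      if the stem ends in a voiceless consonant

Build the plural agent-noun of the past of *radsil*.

radsililiwikev

The last vowel of *radsil* is /i/, which is a front vowel, so the past-tense suffix is -ili, giving *radsilili*.
The past-tense form *radsilili*: last vowel = /i/, a high vowel → -wik → *radsililiwik*.
The agentive form *radsililiwik* — final sound /k/ (a voiceless consonant) → -ev → *radsililiwikev*.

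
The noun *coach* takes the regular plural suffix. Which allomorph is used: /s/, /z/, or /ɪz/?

/ɪz/

The stem *coach* ends in a sibilant (/s, z, ʃ, ʒ, tʃ, dʒ/).
The plural suffix surfaces as /ɪz/ after sibilants, /s/ after other voiceless consonants, and /z/ after other voiced sounds.
So the plural -s on *coach* is pronounced /ɪz/.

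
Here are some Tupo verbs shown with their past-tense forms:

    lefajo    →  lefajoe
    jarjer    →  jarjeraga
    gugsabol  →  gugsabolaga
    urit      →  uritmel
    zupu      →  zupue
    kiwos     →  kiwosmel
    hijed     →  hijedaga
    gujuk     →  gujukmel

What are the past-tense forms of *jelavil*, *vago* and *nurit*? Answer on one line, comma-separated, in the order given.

Looking at the final sound of each stem: -mel when the stem ends in a voiceless consonant (*urit*, *kiwos*, *gujuk*); -aga when the stem ends in a voiced consonant (*jarjer*, *gugsabol*, *hijed*); -e when the stem ends in a vowel (*lefajo*, *zupu*).
*jelavil* — final sound /l/ (a voiced consonant) → -aga → *jelavilaga*.
The final sound of *vago* is /o/, which is a vowel, so the suffix is -e, giving *vagoe*.
*nurit*: final sound = /t/, a voiceless consonant → -mel → *nuritmel*.

jelavilaga, vagoe, nuritmel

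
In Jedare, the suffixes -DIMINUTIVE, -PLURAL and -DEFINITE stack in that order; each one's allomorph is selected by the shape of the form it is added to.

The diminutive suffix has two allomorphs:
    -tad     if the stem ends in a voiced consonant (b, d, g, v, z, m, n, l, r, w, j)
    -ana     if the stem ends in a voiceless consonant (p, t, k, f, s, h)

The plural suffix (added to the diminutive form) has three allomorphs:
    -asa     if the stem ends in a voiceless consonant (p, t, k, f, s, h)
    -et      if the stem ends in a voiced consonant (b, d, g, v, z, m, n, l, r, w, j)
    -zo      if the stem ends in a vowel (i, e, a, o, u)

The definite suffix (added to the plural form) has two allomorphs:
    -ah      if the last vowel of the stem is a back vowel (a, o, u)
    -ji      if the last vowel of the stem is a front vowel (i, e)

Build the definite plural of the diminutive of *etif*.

etifanazoah

The final consonant of *etif* is /f/, which is voiceless, so the diminutive suffix is -ana, giving *etifana*.
Since the final sound of the diminutive form *etifana* is /a/ (a vowel), it takes -zo, giving *etifanazo*.
Since the last vowel of the plural form *etifanazo* is /o/ (a back vowel), it takes -ah, giving *etifanazoah*.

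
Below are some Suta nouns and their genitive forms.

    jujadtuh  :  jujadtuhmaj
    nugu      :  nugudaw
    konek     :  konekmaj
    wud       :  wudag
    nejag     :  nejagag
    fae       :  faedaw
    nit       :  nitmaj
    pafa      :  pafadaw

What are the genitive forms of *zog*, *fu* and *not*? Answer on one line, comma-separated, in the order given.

zogag, fudaw, notmaj

The suffix is conditioned by the final sound: -maj when the stem ends in a voiceless consonant (*jujadtuh*, *konek*, *nit*); -ag when the stem ends in a voiced consonant (*wud*, *nejag*); -daw when the stem ends in a vowel (*nugu*, *fae*, *pafa*).
The final sound of *zog* is /g/, which is a voiced consonant, so the suffix is -ag, giving *zogag*.
The final sound of *fu* is /u/, which is a vowel, so the suffix is -daw, giving *fudaw*.
*not* — final sound /t/ (a voiceless consonant) → -maj → *notmaj*.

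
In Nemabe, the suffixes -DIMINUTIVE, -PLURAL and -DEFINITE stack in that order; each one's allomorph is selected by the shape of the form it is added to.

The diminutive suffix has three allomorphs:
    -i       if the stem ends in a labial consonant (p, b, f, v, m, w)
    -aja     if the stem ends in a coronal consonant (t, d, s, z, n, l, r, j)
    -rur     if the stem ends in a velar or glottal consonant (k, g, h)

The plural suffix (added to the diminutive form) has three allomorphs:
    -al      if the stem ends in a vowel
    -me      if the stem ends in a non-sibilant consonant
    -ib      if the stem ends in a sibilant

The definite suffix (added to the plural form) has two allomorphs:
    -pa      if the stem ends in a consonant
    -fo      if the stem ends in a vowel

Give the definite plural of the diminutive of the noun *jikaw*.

Since the final consonant of *jikaw* is /w/ (labial), it takes -i, giving *jikawi*.
The diminutive form *jikawi*: final sound = /i/, a vowel → -al → *jikawial*.
The final sound of the plural form *jikawial* is /l/, which is a consonant, so the definite suffix is -pa, giving *jikawialpa*.

jikawialpa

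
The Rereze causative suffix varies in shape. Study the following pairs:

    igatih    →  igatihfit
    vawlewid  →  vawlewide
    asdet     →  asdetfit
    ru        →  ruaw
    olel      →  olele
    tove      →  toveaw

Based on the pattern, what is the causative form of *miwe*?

miweaw

The pattern is voicing of the final sound: -fit when the stem ends in a voiceless consonant (*igatih*, *asdet*); -e when the stem ends in a voiced consonant (*vawlewid*, *olel*); -aw when the stem ends in a vowel (*ru*, *tove*).
*miwe* — final sound /e/ (a vowel) → -aw → *miweaw*.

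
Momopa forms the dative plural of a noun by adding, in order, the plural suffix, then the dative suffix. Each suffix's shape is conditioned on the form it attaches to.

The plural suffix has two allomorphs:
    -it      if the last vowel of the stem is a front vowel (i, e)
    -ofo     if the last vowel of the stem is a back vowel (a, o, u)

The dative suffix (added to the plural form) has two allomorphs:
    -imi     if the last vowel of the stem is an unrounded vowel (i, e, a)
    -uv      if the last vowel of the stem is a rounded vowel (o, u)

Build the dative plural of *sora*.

Since the last vowel of *sora* is /a/ (a back vowel), it takes -ofo, giving *soraofo*.
The last vowel of the plural form *soraofo* is /o/, which is a rounded vowel, so the dative suffix is -uv, giving *soraofouv*.

soraofouv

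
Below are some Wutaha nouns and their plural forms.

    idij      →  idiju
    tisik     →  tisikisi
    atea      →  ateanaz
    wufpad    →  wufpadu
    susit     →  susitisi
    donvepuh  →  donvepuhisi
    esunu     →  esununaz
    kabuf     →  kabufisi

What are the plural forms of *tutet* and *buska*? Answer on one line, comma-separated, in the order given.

tutetisi, buskanaz

The pattern is voicing of the final sound: -isi when the stem ends in a voiceless consonant (*tisik*, *susit*, *donvepuh*, *kabuf*); -u when the stem ends in a voiced consonant (*idij*, *wufpad*); -naz when the stem ends in a vowel (*atea*, *esunu*).
Since the final sound of *tutet* is /t/ (a voiceless consonant), it takes -isi, giving *tutetisi*.
Since the final sound of *buska* is /a/ (a vowel), it takes -naz, giving *buskanaz*.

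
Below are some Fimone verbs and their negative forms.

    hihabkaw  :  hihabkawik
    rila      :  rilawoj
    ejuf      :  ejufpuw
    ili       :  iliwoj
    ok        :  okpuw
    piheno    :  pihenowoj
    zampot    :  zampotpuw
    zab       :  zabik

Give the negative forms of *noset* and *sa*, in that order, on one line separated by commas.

The suffix is conditioned by the final sound: -puw when the stem ends in a voiceless consonant (*ejuf*, *ok*, *zampot*); -ik when the stem ends in a voiced consonant (*hihabkaw*, *zab*); -woj when the stem ends in a vowel (*rila*, *ili*, *piheno*).
*noset* — final sound /t/ (a voiceless consonant) → -puw → *nosetpuw*.
The final sound of *sa* is /a/, which is a vowel, so the suffix is -woj, giving *sawoj*.

nosetpuw, sawoj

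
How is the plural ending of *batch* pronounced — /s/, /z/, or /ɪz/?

The stem *batch* ends in a sibilant (/s, z, ʃ, ʒ, tʃ, dʒ/).
The plural suffix surfaces as /ɪz/ after sibilants, /s/ after other voiceless consonants, and /z/ after other voiced sounds.
So the plural -s on *batch* is pronounced /ɪz/.

/ɪz/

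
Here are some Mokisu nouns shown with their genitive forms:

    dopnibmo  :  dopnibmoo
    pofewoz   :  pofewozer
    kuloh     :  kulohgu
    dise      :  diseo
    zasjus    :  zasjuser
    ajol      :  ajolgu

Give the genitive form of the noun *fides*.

fideser

The alternation tracks the final sound of the stem — -er when the stem ends in a sibilant (*pofewoz*, *zasjus*); -gu when the stem ends in a non-sibilant consonant (*kuloh*, *ajol*); -o when the stem ends in a vowel (*dopnibmo*, *dise*).
*fides* — final sound /s/ (a sibilant) → -er → *fideser*.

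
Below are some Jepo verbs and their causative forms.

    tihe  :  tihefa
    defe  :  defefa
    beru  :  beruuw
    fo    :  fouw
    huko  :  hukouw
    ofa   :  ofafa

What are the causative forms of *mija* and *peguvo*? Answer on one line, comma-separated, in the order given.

The pattern is rounding harmony: -uw when the last vowel of the stem is a rounded vowel (*beru*, *fo*, *huko*); -fa when the last vowel of the stem is an unrounded vowel (*tihe*, *defe*, *ofa*).
The last vowel of *mija* is /a/, which is an unrounded vowel, so the suffix is -fa, giving *mijafa*.
*peguvo*: last vowel = /o/, a rounded vowel → -uw → *peguvouw*.

mijafa, peguvouw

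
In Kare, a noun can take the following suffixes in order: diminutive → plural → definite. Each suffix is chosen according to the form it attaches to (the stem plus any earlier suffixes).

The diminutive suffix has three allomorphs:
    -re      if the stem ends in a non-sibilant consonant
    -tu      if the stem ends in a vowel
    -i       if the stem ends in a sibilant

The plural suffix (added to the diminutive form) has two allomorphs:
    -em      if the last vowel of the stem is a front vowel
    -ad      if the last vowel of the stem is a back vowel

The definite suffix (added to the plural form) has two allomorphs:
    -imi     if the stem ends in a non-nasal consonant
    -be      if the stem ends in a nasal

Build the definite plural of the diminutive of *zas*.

*zas* — final sound /s/ (a sibilant) → -i → *zasi*.
The last vowel of the diminutive form *zasi* is /i/, which is a front vowel, so the plural suffix is -em, giving *zasiem*.
Since the final consonant of the plural form *zasiem* is /m/ (a nasal), it takes -be, giving *zasiembe*.

zasiembe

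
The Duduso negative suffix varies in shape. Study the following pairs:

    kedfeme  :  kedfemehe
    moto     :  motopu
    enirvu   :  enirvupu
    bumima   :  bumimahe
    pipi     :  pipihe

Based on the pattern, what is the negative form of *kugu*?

kugupu

The suffix is conditioned by the last vowel: -pu when the last vowel of the stem is a rounded vowel (*moto*, *enirvu*); -he when the last vowel of the stem is an unrounded vowel (*kedfeme*, *bumima*, *pipi*).
*kugu*: last vowel = /u/, a rounded vowel → -pu → *kugupu*.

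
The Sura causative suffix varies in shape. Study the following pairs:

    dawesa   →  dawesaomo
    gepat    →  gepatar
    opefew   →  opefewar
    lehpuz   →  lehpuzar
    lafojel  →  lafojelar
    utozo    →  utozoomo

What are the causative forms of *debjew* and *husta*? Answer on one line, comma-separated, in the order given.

The suffix is conditioned by the final sound: -ar when the stem ends in a consonant (*gepat*, *opefew*, *lehpuz*, *lafojel*); -omo when the stem ends in a vowel (*dawesa*, *utozo*).
The final sound of *debjew* is /w/, which is a consonant, so the suffix is -ar, giving *debjewar*.
*husta*: final sound = /a/, a vowel → -omo → *hustaomo*.

debjewar, hustaomo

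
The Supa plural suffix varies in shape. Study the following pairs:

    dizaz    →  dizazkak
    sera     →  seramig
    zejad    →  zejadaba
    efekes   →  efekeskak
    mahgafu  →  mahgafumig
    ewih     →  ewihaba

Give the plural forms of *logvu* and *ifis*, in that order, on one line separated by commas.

The alternation tracks the final sound of the stem — -kak when the stem ends in a sibilant (*dizaz*, *efekes*); -aba when the stem ends in a non-sibilant consonant (*zejad*, *ewih*); -mig when the stem ends in a vowel (*sera*, *mahgafu*).
Since the final sound of *logvu* is /u/ (a vowel), it takes -mig, giving *logvumig*.
*ifis* — final sound /s/ (a sibilant) → -kak → *ifiskak*.

logvumig, ifiskak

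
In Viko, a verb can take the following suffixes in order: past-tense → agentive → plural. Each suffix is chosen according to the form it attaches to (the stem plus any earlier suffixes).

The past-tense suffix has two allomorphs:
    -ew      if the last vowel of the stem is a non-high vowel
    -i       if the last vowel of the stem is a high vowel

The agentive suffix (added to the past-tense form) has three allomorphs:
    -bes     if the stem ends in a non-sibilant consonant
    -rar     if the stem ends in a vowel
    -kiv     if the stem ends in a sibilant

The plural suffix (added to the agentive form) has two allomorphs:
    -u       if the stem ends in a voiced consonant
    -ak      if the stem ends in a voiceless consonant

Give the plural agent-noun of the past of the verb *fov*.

fovewbesak

*fov* — last vowel /o/ (a non-high vowel) → -ew → *fovew*.
The past-tense form *fovew*: final sound = /w/, a non-sibilant consonant → -bes → *fovewbes*.
The final consonant of the agentive form *fovewbes* is /s/, which is voiceless, so the plural suffix is -ak, giving *fovewbesak*.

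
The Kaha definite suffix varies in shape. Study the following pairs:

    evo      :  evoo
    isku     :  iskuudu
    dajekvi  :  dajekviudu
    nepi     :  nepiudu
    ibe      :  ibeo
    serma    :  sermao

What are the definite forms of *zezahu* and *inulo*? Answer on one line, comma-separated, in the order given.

Looking at the last vowel of each stem: -udu when the last vowel of the stem is a high vowel (*isku*, *dajekvi*, *nepi*); -o when the last vowel of the stem is a non-high vowel (*evo*, *ibe*, *serma*).
*zezahu*: last vowel = /u/, a high vowel → -udu → *zezahuudu*.
Since the last vowel of *inulo* is /o/ (a non-high vowel), it takes -o, giving *inuloo*.

zezahuudu, inuloo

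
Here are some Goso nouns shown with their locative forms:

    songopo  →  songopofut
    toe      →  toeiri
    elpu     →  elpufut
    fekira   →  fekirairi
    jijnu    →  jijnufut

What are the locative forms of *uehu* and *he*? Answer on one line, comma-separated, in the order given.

The alternation tracks the last vowel of the stem — -fut when the last vowel of the stem is a rounded vowel (*songopo*, *elpu*, *jijnu*); -iri when the last vowel of the stem is an unrounded vowel (*toe*, *fekira*).
*uehu* — last vowel /u/ (a rounded vowel) → -fut → *uehufut*.
The last vowel of *he* is /e/, which is an unrounded vowel, so the suffix is -iri, giving *heiri*.

uehufut, heiri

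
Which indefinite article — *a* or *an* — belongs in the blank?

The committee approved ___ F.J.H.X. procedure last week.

The indefinite article is chosen by the initial *sound* of the following word, not its spelling.
The initialism *F.J.H.X.* is read letter by letter; the first letter, F, is pronounced /ɛf/, which begins with a vowel sound.
So the article is *an*: The committee approved an F.J.H.X. procedure last week.

an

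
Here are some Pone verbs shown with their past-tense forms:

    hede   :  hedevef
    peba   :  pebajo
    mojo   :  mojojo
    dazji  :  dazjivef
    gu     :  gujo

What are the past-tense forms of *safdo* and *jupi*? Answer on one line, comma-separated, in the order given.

safdojo, jupivef

The pattern is front/back vowel harmony: -vef when the last vowel of the stem is a front vowel (*hede*, *dazji*); -jo when the last vowel of the stem is a back vowel (*peba*, *mojo*, *gu*).
Since the last vowel of *safdo* is /o/ (a back vowel), it takes -jo, giving *safdojo*.
*jupi* — last vowel /i/ (a front vowel) → -vef → *jupivef*.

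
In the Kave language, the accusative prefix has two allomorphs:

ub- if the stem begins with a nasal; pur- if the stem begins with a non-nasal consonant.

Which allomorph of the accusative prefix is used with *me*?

ub-

The first consonant of *me* is /m/, which is a nasal, so the prefix is ub-.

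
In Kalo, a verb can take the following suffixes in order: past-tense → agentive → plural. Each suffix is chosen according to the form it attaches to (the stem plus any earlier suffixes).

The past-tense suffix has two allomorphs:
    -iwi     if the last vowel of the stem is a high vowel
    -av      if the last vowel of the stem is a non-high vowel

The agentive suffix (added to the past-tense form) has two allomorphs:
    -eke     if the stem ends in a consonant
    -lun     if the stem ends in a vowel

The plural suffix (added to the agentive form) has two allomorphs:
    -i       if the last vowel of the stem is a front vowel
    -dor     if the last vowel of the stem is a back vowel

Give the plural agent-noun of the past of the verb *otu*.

*otu*: last vowel = /u/, a high vowel → -iwi → *otuiwi*.
Since the final sound of the past-tense form *otuiwi* is /i/ (a vowel), it takes -lun, giving *otuiwilun*.
The agentive form *otuiwilun*: last vowel = /u/, a back vowel → -dor → *otuiwilundor*.

otuiwilundor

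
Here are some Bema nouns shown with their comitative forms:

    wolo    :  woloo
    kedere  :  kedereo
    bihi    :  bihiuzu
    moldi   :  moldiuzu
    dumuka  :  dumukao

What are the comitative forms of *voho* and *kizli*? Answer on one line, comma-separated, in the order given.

The pattern is height harmony: -uzu when the last vowel of the stem is a high vowel (*bihi*, *moldi*); -o when the last vowel of the stem is a non-high vowel (*wolo*, *kedere*, *dumuka*).
Since the last vowel of *voho* is /o/ (a non-high vowel), it takes -o, giving *vohoo*.
*kizli*: last vowel = /i/, a high vowel → -uzu → *kizliuzu*.

vohoo, kizliuzu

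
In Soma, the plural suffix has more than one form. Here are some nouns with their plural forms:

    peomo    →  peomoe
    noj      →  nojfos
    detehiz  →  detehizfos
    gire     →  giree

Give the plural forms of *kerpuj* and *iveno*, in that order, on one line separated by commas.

The pattern is consonant vs. vowel: -fos when the stem ends in a consonant (*noj*, *detehiz*); -e when the stem ends in a vowel (*peomo*, *gire*).
Since the final sound of *kerpuj* is /j/ (a consonant), it takes -fos, giving *kerpujfos*.
*iveno*: final sound = /o/, a vowel → -e → *ivenoe*.

kerpujfos, ivenoe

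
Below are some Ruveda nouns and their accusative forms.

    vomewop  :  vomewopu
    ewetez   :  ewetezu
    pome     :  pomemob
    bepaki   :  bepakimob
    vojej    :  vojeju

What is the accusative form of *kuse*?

The suffix is conditioned by the final sound: -u when the stem ends in a consonant (*vomewop*, *ewetez*, *vojej*); -mob when the stem ends in a vowel (*pome*, *bepaki*).
The final sound of *kuse* is /e/, which is a vowel, so the suffix is -mob, giving *kusemob*.

kusemob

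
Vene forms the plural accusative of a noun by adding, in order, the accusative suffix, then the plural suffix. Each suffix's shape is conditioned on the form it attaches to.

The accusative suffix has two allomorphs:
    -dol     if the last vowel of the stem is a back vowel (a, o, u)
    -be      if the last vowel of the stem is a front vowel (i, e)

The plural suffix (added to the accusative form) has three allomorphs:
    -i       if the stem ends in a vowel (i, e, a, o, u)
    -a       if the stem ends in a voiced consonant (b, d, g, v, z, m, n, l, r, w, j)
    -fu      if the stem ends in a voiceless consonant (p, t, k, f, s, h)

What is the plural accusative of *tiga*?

tigadola

Since the last vowel of *tiga* is /a/ (a back vowel), it takes -dol, giving *tigadol*.
Since the final sound of the accusative form *tigadol* is /l/ (a voiced consonant), it takes -a, giving *tigadola*.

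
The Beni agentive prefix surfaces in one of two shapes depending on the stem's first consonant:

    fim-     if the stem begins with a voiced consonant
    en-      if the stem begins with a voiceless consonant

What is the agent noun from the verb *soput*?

The first consonant of *soput* is /s/, which is voiceless, so the prefix is en-, giving *ensoput*.

ensoput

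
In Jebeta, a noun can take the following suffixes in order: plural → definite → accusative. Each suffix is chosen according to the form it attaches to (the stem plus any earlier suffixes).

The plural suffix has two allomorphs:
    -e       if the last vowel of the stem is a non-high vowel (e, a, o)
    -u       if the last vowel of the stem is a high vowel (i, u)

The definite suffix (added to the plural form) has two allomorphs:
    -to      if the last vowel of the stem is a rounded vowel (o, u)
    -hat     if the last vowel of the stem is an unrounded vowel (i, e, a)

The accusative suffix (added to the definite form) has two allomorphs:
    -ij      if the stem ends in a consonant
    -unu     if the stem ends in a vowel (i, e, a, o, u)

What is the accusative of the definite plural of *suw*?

suwutounu

*suw*: last vowel = /u/, a high vowel → -u → *suwu*.
Since the last vowel of the plural form *suwu* is /u/ (a rounded vowel), it takes -to, giving *suwuto*.
The final sound of the definite form *suwuto* is /o/, which is a vowel, so the accusative suffix is -unu, giving *suwutounu*.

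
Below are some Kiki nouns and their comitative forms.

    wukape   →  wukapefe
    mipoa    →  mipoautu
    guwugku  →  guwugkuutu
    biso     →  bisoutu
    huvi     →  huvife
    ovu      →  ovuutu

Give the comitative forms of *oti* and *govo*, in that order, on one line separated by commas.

The suffix is conditioned by the last vowel: -fe when the last vowel of the stem is a front vowel (*wukape*, *huvi*); -utu when the last vowel of the stem is a back vowel (*mipoa*, *guwugku*, *biso*, *ovu*).
Since the last vowel of *oti* is /i/ (a front vowel), it takes -fe, giving *otife*.
The last vowel of *govo* is /o/, which is a back vowel, so the suffix is -utu, giving *govoutu*.

otife, govoutu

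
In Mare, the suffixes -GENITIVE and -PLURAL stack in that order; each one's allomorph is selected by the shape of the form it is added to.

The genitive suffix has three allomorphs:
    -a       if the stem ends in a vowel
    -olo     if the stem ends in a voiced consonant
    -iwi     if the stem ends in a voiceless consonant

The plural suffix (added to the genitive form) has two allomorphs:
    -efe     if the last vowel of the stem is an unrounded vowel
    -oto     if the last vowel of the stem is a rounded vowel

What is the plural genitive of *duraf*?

*duraf*: final sound = /f/, a voiceless consonant → -iwi → *durafiwi*.
The last vowel of the genitive form *durafiwi* is /i/, which is an unrounded vowel, so the plural suffix is -efe, giving *durafiwiefe*.

durafiwiefe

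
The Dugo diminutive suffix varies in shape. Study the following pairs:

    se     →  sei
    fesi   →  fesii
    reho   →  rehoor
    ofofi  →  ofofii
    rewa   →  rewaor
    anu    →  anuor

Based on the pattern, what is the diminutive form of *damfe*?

damfei

The alternation tracks the last vowel of the stem — -i when the last vowel of the stem is a front vowel (*se*, *fesi*, *ofofi*); -or when the last vowel of the stem is a back vowel (*reho*, *rewa*, *anu*).
*damfe*: last vowel = /e/, a front vowel → -i → *damfei*.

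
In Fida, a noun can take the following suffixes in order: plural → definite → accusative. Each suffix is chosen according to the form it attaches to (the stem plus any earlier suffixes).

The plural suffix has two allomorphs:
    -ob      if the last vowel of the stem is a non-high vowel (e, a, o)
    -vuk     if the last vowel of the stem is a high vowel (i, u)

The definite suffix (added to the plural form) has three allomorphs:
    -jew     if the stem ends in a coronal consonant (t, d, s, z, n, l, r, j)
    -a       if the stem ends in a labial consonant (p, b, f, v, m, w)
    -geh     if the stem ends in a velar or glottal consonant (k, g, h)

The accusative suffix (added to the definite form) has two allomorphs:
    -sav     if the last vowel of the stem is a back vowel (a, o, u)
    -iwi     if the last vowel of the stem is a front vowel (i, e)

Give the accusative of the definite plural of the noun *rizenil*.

rizenilvukgehiwi

Since the last vowel of *rizenil* is /i/ (a high vowel), it takes -vuk, giving *rizenilvuk*.
The plural form *rizenilvuk*: final consonant = /k/, velar/glottal → -geh → *rizenilvukgeh*.
The definite form *rizenilvukgeh* — last vowel /e/ (a front vowel) → -iwi → *rizenilvukgehiwi*.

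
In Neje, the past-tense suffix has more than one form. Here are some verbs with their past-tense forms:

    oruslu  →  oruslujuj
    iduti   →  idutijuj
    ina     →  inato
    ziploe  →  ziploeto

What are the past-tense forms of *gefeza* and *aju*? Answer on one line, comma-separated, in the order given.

The pattern is height harmony: -juj when the last vowel of the stem is a high vowel (*oruslu*, *iduti*); -to when the last vowel of the stem is a non-high vowel (*ina*, *ziploe*).
Since the last vowel of *gefeza* is /a/ (a non-high vowel), it takes -to, giving *gefezato*.
*aju*: last vowel = /u/, a high vowel → -juj → *ajujuj*.

gefezato, ajujuj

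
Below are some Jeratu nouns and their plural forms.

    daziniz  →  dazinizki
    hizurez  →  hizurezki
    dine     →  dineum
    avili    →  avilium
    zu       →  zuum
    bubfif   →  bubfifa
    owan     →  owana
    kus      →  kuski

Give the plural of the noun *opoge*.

Looking at the final sound of each stem: -ki when the stem ends in a sibilant (*daziniz*, *hizurez*, *kus*); -a when the stem ends in a non-sibilant consonant (*bubfif*, *owan*); -um when the stem ends in a vowel (*dine*, *avili*, *zu*).
*opoge*: final sound = /e/, a vowel → -um → *opogeum*.

opogeum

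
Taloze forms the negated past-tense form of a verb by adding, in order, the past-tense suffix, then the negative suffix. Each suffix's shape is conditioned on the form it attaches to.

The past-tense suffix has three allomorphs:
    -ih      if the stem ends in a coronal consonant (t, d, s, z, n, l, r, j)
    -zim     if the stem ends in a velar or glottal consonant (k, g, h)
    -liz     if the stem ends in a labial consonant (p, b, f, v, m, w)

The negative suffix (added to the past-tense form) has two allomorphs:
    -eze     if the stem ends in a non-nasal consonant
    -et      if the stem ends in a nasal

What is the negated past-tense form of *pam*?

*pam*: final consonant = /m/, labial → -liz → *pamliz*.
The final consonant of the past-tense form *pamliz* is /z/, which is non-nasal, so the negative suffix is -eze, giving *pamlizeze*.

pamlizeze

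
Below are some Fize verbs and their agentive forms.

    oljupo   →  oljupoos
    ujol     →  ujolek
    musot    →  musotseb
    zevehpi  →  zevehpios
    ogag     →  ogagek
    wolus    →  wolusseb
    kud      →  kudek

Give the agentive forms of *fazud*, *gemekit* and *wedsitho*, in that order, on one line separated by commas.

fazudek, gemekitseb, wedsithoos

The pattern is voicing of the final sound: -seb when the stem ends in a voiceless consonant (*musot*, *wolus*); -ek when the stem ends in a voiced consonant (*ujol*, *ogag*, *kud*); -os when the stem ends in a vowel (*oljupo*, *zevehpi*).
*fazud*: final sound = /d/, a voiced consonant → -ek → *fazudek*.
*gemekit*: final sound = /t/, a voiceless consonant → -seb → *gemekitseb*.
Since the final sound of *wedsitho* is /o/ (a vowel), it takes -os, giving *wedsithoos*.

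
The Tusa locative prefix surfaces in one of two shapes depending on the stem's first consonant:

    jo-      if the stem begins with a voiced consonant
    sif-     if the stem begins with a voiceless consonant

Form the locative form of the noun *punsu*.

*punsu* — first consonant /p/ (voiceless) → sif- → *sifpunsu*.

sifpunsu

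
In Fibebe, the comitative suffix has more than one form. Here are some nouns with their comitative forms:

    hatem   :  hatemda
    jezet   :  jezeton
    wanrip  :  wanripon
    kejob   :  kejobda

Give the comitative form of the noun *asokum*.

asokumda

The suffix is conditioned by the final consonant: -on when the stem ends in a voiceless consonant (*jezet*, *wanrip*); -da when the stem ends in a voiced consonant (*hatem*, *kejob*).
The final consonant of *asokum* is /m/, which is voiced, so the suffix is -da, giving *asokumda*.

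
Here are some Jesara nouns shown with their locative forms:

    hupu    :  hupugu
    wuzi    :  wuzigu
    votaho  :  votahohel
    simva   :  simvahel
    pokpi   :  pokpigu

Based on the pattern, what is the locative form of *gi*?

Looking at the last vowel of each stem: -gu when the last vowel of the stem is a high vowel (*hupu*, *wuzi*, *pokpi*); -hel when the last vowel of the stem is a non-high vowel (*votaho*, *simva*).
*gi*: last vowel = /i/, a high vowel → -gu → *gigu*.

gigu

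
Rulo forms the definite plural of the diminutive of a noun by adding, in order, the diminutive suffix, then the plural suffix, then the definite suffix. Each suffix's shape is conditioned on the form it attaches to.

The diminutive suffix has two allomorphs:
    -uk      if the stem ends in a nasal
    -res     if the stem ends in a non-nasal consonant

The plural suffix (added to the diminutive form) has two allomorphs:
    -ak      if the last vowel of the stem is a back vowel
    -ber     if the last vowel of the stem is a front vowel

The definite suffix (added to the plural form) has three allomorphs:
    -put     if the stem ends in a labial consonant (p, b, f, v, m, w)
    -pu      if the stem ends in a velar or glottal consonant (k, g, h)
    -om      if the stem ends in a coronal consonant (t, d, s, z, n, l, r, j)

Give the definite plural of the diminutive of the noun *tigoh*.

tigohresberom

*tigoh* — final consonant /h/ (non-nasal) → -res → *tigohres*.
The diminutive form *tigohres* — last vowel /e/ (a front vowel) → -ber → *tigohresber*.
The plural form *tigohresber*: final consonant = /r/, coronal → -om → *tigohresberom*.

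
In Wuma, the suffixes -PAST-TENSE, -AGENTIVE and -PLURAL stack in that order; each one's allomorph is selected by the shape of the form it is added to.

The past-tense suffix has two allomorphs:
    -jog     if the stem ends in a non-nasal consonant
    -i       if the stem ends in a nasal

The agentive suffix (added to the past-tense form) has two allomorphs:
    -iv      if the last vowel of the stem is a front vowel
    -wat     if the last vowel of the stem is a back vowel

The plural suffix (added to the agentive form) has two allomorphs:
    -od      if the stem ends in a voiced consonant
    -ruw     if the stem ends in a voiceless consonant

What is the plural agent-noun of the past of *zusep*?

zusepjogwatruw

*zusep* — final consonant /p/ (non-nasal) → -jog → *zusepjog*.
The past-tense form *zusepjog* — last vowel /o/ (a back vowel) → -wat → *zusepjogwat*.
The agentive form *zusepjogwat* — final consonant /t/ (voiceless) → -ruw → *zusepjogwatruw*.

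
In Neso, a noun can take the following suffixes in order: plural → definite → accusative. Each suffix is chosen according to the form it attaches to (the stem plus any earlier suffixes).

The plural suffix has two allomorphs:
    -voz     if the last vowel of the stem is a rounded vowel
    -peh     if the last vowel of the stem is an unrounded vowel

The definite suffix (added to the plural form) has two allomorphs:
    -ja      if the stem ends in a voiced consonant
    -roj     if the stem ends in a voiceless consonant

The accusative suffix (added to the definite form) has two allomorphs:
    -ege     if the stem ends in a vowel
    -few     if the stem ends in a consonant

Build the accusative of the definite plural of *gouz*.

gouzvozjaege

The last vowel of *gouz* is /u/, which is a rounded vowel, so the plural suffix is -voz, giving *gouzvoz*.
The final consonant of the plural form *gouzvoz* is /z/, which is voiced, so the definite suffix is -ja, giving *gouzvozja*.
The definite form *gouzvozja*: final sound = /a/, a vowel → -ege → *gouzvozjaege*.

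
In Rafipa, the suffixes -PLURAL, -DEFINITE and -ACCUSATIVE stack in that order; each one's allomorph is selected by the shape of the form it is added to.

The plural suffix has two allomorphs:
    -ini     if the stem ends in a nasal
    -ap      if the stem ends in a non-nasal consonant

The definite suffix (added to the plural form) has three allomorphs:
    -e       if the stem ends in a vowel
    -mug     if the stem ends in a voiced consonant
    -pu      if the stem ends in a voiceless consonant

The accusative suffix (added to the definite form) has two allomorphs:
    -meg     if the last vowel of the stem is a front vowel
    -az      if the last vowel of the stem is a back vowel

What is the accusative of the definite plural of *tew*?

tewappuaz

*tew*: final consonant = /w/, non-nasal → -ap → *tewap*.
The final sound of the plural form *tewap* is /p/, which is a voiceless consonant, so the definite suffix is -pu, giving *tewappu*.
The definite form *tewappu*: last vowel = /u/, a back vowel → -az → *tewappuaz*.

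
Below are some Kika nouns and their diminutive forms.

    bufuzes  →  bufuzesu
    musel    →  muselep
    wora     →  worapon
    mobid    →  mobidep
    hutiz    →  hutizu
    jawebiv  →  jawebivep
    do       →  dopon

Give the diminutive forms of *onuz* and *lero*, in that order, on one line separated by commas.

onuzu, leropon

The pattern is sibilance of the final sound: -u when the stem ends in a sibilant (*bufuzes*, *hutiz*); -ep when the stem ends in a non-sibilant consonant (*musel*, *mobid*, *jawebiv*); -pon when the stem ends in a vowel (*wora*, *do*).
*onuz*: final sound = /z/, a sibilant → -u → *onuzu*.
Since the final sound of *lero* is /o/ (a vowel), it takes -pon, giving *leropon*.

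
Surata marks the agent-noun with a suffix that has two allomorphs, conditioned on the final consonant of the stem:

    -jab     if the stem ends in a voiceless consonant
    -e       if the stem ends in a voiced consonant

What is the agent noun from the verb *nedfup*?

nedfupjab

Since the final consonant of *nedfup* is /p/ (voiceless), it takes -jab, giving *nedfupjab*.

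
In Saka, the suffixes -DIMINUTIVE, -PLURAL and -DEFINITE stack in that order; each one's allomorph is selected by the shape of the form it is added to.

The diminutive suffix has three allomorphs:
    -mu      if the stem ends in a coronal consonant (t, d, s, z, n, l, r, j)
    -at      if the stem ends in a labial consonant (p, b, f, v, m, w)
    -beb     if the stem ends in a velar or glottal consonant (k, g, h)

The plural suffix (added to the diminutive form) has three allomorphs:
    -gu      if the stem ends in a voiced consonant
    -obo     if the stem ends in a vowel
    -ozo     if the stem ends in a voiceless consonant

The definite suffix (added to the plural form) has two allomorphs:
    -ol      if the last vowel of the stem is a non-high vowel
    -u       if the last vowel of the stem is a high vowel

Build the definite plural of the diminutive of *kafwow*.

kafwowatozool

*kafwow* — final consonant /w/ (labial) → -at → *kafwowat*.
Since the final sound of the diminutive form *kafwowat* is /t/ (a voiceless consonant), it takes -ozo, giving *kafwowatozo*.
Since the last vowel of the plural form *kafwowatozo* is /o/ (a non-high vowel), it takes -ol, giving *kafwowatozool*.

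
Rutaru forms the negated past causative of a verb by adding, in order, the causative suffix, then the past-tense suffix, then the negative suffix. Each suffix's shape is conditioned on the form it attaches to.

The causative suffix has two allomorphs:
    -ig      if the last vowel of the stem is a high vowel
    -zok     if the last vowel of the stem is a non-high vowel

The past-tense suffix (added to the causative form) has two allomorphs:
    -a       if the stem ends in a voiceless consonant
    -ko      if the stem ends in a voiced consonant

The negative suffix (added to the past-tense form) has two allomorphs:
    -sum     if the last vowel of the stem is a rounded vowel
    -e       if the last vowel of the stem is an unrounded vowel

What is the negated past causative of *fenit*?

The last vowel of *fenit* is /i/, which is a high vowel, so the causative suffix is -ig, giving *fenitig*.
The final consonant of the causative form *fenitig* is /g/, which is voiced, so the past-tense suffix is -ko, giving *fenitigko*.
The past-tense form *fenitigko* — last vowel /o/ (a rounded vowel) → -sum → *fenitigkosum*.

fenitigkosum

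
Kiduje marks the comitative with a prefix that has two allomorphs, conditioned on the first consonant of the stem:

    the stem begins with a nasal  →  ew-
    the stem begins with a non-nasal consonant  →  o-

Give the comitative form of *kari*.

*kari*: first consonant = /k/, non-nasal → o- → *okari*.

okari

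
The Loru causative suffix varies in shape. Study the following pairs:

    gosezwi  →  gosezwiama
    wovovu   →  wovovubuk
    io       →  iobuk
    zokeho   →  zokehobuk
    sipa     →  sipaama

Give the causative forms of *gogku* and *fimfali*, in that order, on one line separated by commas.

The pattern is rounding harmony: -buk when the last vowel of the stem is a rounded vowel (*wovovu*, *io*, *zokeho*); -ama when the last vowel of the stem is an unrounded vowel (*gosezwi*, *sipa*).
The last vowel of *gogku* is /u/, which is a rounded vowel, so the suffix is -buk, giving *gogkubuk*.
Since the last vowel of *fimfali* is /i/ (an unrounded vowel), it takes -ama, giving *fimfaliama*.

gogkubuk, fimfaliama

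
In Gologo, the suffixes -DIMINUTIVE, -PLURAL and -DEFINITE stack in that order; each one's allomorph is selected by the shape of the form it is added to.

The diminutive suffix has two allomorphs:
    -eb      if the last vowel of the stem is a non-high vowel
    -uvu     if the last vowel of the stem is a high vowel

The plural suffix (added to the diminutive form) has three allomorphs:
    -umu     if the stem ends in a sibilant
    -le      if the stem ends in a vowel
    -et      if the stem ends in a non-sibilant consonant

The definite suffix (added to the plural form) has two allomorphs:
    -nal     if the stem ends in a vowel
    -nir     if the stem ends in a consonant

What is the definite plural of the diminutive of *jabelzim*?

jabelzimuvulenal

*jabelzim* — last vowel /i/ (a high vowel) → -uvu → *jabelzimuvu*.
The diminutive form *jabelzimuvu*: final sound = /u/, a vowel → -le → *jabelzimuvule*.
The final sound of the plural form *jabelzimuvule* is /e/, which is a vowel, so the definite suffix is -nal, giving *jabelzimuvulenal*.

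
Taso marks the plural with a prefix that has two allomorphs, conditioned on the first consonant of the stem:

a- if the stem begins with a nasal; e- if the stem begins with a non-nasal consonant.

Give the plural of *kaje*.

*kaje*: first consonant = /k/, non-nasal → e- → *ekaje*.

ekaje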